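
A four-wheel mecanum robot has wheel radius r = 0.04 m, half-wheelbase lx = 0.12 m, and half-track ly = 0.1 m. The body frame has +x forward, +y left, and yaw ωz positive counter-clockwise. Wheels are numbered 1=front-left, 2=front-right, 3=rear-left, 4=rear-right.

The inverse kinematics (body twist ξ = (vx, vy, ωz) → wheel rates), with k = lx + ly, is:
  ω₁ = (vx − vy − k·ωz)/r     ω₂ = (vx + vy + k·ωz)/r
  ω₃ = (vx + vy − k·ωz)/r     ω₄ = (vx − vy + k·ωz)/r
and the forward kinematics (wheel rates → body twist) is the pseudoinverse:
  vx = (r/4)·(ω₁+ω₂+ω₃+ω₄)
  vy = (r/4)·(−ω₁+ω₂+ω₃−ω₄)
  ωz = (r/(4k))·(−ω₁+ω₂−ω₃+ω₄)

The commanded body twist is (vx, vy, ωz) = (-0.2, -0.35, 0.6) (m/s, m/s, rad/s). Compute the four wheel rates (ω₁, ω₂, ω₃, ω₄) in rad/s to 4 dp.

(0.4500, -10.4500, -17.0500, 7.0500)

k = lx + ly = 0.12 + 0.1 = 0.2200;  k·ωz = 0.2200·0.6 = 0.1320
ω₁ (FL) = (vx − vy − k·ωz)/r = 0.0180/0.04 = 0.4500
ω₂ (FR) = (vx + vy + k·ωz)/r = -0.4180/0.04 = -10.4500
ω₃ (RL) = (vx + vy − k·ωz)/r = -0.6820/0.04 = -17.0500
ω₄ (RR) = (vx − vy + k·ωz)/r = 0.2820/0.04 = 7.0500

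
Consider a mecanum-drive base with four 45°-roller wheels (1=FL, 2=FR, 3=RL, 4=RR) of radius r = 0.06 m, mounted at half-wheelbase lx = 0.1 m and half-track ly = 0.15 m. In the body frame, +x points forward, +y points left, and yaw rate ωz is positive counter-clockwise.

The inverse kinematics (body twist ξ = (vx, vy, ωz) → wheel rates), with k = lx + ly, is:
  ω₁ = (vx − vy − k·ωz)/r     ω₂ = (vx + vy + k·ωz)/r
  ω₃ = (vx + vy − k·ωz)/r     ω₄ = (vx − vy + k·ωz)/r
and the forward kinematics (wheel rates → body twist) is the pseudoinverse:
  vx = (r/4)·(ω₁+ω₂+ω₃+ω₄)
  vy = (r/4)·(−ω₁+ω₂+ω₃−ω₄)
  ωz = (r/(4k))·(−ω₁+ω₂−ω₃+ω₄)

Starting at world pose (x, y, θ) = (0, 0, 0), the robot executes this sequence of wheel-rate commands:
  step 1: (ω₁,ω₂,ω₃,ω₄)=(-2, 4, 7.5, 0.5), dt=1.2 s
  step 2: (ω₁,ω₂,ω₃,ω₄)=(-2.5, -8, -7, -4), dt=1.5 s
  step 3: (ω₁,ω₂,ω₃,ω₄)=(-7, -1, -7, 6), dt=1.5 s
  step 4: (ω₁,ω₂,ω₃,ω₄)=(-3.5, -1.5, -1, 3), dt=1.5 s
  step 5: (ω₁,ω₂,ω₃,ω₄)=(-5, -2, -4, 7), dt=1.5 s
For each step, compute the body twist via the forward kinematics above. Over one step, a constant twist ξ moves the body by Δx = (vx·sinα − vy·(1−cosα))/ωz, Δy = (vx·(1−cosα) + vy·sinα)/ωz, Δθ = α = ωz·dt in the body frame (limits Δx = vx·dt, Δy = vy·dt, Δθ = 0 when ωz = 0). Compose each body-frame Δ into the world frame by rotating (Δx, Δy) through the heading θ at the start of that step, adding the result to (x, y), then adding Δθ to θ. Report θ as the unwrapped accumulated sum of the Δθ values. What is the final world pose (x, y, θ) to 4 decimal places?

(-0.1871, -0.0474, 3.2130)

step 1: ξ=(vx,vy,ωz)=(0.1500, 0.1950, -0.0600), dt=1.2 → body Δ=(0.1883, 0.2273, -0.0720) → world pose (0.1883, 0.2273, -0.0720)
step 2: ξ=(vx,vy,ωz)=(-0.3225, -0.1275, -0.1500), dt=1.5 → body Δ=(-0.5011, -0.1354, -0.2250) → world pose (-0.3213, 0.1283, -0.2970)
step 3: ξ=(vx,vy,ωz)=(-0.1350, -0.1050, 1.1400), dt=1.5 → body Δ=(-0.0124, -0.2261, 1.7100) → world pose (-0.3993, -0.0843, 1.4130)
step 4: ξ=(vx,vy,ωz)=(-0.0450, -0.0300, 0.3600), dt=1.5 → body Δ=(-0.0524, -0.0606, 0.5400) → world pose (-0.3476, -0.1456, 1.9530)
step 5: ξ=(vx,vy,ωz)=(-0.0600, -0.1200, 0.8400), dt=1.5 → body Δ=(0.0312, -0.1856, 1.2600) → world pose (-0.1871, -0.0474, 3.2130)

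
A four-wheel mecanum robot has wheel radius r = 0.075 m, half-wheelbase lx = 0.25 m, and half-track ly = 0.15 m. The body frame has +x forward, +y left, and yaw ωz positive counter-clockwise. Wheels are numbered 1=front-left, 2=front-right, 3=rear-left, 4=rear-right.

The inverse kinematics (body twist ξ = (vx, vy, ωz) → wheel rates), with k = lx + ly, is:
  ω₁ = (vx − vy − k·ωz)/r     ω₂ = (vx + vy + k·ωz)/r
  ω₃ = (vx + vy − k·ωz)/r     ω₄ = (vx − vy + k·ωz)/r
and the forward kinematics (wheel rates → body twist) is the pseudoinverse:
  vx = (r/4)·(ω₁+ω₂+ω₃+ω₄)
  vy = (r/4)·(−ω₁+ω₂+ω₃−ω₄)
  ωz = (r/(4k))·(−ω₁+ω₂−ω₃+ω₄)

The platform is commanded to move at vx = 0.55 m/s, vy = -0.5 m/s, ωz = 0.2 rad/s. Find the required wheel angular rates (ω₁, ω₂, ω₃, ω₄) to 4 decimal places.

k = lx + ly = 0.25 + 0.15 = 0.4000;  k·ωz = 0.4000·0.2 = 0.0800
ω₁ (FL) = (vx − vy − k·ωz)/r = 0.9700/0.075 = 12.9333
ω₂ (FR) = (vx + vy + k·ωz)/r = 0.1300/0.075 = 1.7333
ω₃ (RL) = (vx + vy − k·ωz)/r = -0.0300/0.075 = -0.4000
ω₄ (RR) = (vx − vy + k·ωz)/r = 1.1300/0.075 = 15.0667

(12.9333, 1.7333, -0.4000, 15.0667)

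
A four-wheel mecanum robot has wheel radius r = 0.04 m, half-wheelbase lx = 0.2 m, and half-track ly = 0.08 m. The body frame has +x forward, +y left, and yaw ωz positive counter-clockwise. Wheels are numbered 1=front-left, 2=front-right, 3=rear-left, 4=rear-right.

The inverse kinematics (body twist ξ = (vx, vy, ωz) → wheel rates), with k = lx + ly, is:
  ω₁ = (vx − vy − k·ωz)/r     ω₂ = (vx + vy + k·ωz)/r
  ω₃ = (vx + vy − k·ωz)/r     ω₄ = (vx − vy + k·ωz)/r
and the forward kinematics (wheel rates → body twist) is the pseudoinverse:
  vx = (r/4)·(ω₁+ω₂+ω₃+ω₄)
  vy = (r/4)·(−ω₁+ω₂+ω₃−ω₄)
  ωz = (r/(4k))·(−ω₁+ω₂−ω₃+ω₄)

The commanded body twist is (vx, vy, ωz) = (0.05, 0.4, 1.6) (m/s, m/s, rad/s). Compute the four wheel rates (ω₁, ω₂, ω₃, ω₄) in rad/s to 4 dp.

k = lx + ly = 0.2 + 0.08 = 0.2800;  k·ωz = 0.2800·1.6 = 0.4480
ω₁ (FL) = (vx − vy − k·ωz)/r = -0.7980/0.04 = -19.9500
ω₂ (FR) = (vx + vy + k·ωz)/r = 0.8980/0.04 = 22.4500
ω₃ (RL) = (vx + vy − k·ωz)/r = 0.0020/0.04 = 0.0500
ω₄ (RR) = (vx − vy + k·ωz)/r = 0.0980/0.04 = 2.4500

(-19.9500, 22.4500, 0.0500, 2.4500)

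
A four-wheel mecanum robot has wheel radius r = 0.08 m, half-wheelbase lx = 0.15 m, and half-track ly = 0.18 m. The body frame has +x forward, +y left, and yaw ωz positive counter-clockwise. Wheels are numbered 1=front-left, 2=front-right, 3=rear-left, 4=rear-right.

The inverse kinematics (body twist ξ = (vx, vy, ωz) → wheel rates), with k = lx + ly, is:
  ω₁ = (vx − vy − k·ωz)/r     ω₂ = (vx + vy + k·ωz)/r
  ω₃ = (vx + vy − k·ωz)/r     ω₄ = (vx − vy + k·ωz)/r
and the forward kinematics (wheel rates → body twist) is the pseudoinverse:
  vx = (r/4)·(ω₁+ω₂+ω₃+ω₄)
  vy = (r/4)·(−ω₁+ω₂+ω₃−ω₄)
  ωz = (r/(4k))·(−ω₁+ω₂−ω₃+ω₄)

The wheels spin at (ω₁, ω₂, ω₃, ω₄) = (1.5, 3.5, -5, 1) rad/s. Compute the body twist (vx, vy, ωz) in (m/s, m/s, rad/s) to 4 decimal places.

(0.0200, -0.0800, 0.4848)

k = lx + ly = 0.15 + 0.18 = 0.3300
ω₁+ω₂+ω₃+ω₄ = 1.0000  →  vx = (0.08/4)·1.0000 = 0.0200
−ω₁+ω₂+ω₃−ω₄ = -4.0000  →  vy = (0.08/4)·-4.0000 = -0.0800
−ω₁+ω₂−ω₃+ω₄ = 8.0000  →  ωz = (0.08/1.3200)·8.0000 = 0.4848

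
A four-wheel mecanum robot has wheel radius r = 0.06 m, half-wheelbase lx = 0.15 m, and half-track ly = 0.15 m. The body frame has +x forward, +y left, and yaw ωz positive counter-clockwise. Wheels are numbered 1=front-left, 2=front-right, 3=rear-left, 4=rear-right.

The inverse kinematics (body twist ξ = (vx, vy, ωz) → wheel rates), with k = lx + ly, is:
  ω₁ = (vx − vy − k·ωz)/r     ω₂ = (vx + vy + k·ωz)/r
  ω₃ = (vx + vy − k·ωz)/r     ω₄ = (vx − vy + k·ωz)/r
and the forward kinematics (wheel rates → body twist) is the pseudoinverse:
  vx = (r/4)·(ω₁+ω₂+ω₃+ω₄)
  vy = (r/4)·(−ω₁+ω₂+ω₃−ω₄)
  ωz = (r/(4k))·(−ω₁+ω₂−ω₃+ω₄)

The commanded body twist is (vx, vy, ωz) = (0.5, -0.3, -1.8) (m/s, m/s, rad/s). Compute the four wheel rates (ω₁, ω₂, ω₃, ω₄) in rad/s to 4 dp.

(22.3333, -5.6667, 12.3333, 4.3333)

k = lx + ly = 0.15 + 0.15 = 0.3000;  k·ωz = 0.3000·-1.8 = -0.5400
ω₁ (FL) = (vx − vy − k·ωz)/r = 1.3400/0.06 = 22.3333
ω₂ (FR) = (vx + vy + k·ωz)/r = -0.3400/0.06 = -5.6667
ω₃ (RL) = (vx + vy − k·ωz)/r = 0.7400/0.06 = 12.3333
ω₄ (RR) = (vx − vy + k·ωz)/r = 0.2600/0.06 = 4.3333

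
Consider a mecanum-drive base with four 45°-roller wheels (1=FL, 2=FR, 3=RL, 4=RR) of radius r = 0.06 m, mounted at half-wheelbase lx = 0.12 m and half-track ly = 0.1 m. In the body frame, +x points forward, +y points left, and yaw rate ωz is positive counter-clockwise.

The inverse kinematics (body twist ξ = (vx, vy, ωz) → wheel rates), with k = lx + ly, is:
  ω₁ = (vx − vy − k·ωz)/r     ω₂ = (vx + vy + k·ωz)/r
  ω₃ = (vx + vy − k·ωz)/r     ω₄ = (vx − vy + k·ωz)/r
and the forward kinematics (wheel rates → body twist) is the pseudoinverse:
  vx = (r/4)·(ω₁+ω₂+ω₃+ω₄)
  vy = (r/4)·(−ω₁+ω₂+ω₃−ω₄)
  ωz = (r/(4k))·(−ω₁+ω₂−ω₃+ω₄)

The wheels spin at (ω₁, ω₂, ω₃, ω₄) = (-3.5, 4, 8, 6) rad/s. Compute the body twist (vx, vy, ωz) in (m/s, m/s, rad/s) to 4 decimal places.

(0.2175, 0.1425, 0.3750)

k = lx + ly = 0.12 + 0.1 = 0.2200
ω₁+ω₂+ω₃+ω₄ = 14.5000  →  vx = (0.06/4)·14.5000 = 0.2175
−ω₁+ω₂+ω₃−ω₄ = 9.5000  →  vy = (0.06/4)·9.5000 = 0.1425
−ω₁+ω₂−ω₃+ω₄ = 5.5000  →  ωz = (0.06/0.8800)·5.5000 = 0.3750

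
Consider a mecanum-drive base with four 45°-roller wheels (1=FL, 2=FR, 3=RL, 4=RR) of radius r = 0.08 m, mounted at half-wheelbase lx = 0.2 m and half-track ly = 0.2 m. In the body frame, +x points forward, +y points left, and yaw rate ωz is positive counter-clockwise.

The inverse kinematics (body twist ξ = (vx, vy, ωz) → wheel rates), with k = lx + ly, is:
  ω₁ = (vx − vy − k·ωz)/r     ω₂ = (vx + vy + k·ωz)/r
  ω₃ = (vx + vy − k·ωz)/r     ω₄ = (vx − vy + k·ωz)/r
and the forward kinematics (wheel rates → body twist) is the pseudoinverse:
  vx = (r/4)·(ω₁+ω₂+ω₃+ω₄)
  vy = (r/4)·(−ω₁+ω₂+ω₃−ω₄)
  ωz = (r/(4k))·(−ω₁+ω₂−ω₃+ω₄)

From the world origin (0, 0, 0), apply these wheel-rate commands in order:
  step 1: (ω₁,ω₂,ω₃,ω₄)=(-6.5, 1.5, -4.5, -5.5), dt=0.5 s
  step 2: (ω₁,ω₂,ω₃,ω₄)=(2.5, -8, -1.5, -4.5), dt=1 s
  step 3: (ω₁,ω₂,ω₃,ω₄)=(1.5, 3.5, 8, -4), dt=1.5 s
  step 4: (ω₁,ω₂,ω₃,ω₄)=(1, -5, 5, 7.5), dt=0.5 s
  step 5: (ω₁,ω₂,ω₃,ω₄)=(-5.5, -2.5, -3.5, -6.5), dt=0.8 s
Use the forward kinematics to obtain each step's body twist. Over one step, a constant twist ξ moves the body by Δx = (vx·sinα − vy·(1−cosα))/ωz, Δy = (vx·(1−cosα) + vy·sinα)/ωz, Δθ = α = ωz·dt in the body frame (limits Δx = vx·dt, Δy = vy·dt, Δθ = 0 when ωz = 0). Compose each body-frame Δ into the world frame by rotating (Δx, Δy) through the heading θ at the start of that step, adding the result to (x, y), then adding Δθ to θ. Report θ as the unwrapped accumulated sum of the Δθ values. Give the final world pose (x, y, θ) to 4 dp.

(0.0486, 0.2257, -1.3375)

step 1: ξ=(vx,vy,ωz)=(-0.3000, 0.1800, 0.3500), dt=0.5 → body Δ=(-0.1571, 0.0764, 0.1750) → world pose (-0.1571, 0.0764, 0.1750)
step 2: ξ=(vx,vy,ωz)=(-0.2300, -0.1500, -0.6750), dt=1.0 → body Δ=(-0.2617, -0.0641, -0.6750) → world pose (-0.4036, -0.0323, -0.5000)
step 3: ξ=(vx,vy,ωz)=(0.1800, 0.2800, -0.5000), dt=1.5 → body Δ=(0.3956, 0.2851, -0.7500) → world pose (0.0803, 0.0283, -1.2500)
step 4: ξ=(vx,vy,ωz)=(0.1700, -0.1700, -0.1750), dt=0.5 → body Δ=(0.0812, -0.0886, -0.0875) → world pose (0.0218, -0.0767, -1.3375)
step 5: ξ=(vx,vy,ωz)=(-0.3600, 0.1200, 0.0000), dt=0.8 → body Δ=(-0.2880, 0.0960, 0.0000) → world pose (0.0486, 0.2257, -1.3375)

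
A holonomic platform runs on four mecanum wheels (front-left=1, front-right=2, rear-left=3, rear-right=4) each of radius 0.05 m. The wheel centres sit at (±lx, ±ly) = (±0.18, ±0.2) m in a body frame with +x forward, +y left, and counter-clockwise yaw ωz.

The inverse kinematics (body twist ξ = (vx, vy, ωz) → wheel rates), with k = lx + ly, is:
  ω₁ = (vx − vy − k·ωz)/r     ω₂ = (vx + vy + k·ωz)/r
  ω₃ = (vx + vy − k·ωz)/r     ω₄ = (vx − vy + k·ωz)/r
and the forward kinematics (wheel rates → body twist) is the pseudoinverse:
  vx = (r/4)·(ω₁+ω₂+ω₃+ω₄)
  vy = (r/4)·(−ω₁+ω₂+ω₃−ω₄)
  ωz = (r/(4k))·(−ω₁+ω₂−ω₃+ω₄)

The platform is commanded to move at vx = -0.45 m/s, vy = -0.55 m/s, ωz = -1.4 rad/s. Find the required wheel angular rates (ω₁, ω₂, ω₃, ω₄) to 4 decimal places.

(12.6400, -30.6400, -9.3600, -8.6400)

k = lx + ly = 0.18 + 0.2 = 0.3800;  k·ωz = 0.3800·-1.4 = -0.5320
ω₁ (FL) = (vx − vy − k·ωz)/r = 0.6320/0.05 = 12.6400
ω₂ (FR) = (vx + vy + k·ωz)/r = -1.5320/0.05 = -30.6400
ω₃ (RL) = (vx + vy − k·ωz)/r = -0.4680/0.05 = -9.3600
ω₄ (RR) = (vx − vy + k·ωz)/r = -0.4320/0.05 = -8.6400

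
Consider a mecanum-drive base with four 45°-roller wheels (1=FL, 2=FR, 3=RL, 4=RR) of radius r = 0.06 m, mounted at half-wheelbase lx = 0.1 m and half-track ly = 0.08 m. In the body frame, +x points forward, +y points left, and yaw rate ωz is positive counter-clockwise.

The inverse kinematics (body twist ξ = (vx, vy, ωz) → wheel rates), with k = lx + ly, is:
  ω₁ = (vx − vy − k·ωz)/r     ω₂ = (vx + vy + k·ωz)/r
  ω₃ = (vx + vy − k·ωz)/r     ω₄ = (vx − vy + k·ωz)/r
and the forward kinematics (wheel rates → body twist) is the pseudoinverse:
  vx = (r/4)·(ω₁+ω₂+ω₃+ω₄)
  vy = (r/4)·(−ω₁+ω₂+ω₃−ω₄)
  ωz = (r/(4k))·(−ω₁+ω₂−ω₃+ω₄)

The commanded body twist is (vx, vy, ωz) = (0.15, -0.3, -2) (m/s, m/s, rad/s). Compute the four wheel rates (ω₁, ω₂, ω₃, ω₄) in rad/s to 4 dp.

k = lx + ly = 0.1 + 0.08 = 0.1800;  k·ωz = 0.1800·-2 = -0.3600
ω₁ (FL) = (vx − vy − k·ωz)/r = 0.8100/0.06 = 13.5000
ω₂ (FR) = (vx + vy + k·ωz)/r = -0.5100/0.06 = -8.5000
ω₃ (RL) = (vx + vy − k·ωz)/r = 0.2100/0.06 = 3.5000
ω₄ (RR) = (vx − vy + k·ωz)/r = 0.0900/0.06 = 1.5000

(13.5000, -8.5000, 3.5000, 1.5000)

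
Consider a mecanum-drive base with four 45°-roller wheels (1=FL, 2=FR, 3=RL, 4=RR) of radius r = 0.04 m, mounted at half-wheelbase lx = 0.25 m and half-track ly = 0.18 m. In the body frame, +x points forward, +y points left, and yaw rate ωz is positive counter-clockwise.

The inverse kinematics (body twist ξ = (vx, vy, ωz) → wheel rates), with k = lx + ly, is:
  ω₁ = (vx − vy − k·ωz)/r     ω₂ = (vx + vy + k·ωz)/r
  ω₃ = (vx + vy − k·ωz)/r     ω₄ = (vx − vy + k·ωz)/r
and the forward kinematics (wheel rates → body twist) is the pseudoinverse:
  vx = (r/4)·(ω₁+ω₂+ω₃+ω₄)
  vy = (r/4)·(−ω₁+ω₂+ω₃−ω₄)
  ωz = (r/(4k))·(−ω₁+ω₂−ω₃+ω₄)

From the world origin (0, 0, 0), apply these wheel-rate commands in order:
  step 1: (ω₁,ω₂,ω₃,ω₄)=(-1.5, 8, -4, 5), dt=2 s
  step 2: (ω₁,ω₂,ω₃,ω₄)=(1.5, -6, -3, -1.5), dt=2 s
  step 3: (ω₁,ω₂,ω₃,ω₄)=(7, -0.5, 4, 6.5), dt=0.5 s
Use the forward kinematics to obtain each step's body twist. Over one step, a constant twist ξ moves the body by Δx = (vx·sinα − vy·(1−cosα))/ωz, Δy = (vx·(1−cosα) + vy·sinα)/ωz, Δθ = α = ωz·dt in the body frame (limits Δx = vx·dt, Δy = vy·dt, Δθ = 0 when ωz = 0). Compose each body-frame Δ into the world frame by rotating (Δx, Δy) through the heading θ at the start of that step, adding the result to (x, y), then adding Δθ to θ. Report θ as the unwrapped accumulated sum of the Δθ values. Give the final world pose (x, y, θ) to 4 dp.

step 1: ξ=(vx,vy,ωz)=(0.0750, 0.0050, 0.4302), dt=2.0 → body Δ=(0.1281, 0.0695, 0.8605) → world pose (0.1281, 0.0695, 0.8605)
step 2: ξ=(vx,vy,ωz)=(-0.0900, -0.0900, -0.1395), dt=2.0 → body Δ=(-0.2026, -0.1527, -0.2791) → world pose (0.1118, -0.1837, 0.5814)
step 3: ξ=(vx,vy,ωz)=(0.1700, -0.1000, -0.1163), dt=0.5 → body Δ=(0.0835, -0.0524, -0.0581) → world pose (0.2104, -0.1817, 0.5233)

(0.2104, -0.1817, 0.5233)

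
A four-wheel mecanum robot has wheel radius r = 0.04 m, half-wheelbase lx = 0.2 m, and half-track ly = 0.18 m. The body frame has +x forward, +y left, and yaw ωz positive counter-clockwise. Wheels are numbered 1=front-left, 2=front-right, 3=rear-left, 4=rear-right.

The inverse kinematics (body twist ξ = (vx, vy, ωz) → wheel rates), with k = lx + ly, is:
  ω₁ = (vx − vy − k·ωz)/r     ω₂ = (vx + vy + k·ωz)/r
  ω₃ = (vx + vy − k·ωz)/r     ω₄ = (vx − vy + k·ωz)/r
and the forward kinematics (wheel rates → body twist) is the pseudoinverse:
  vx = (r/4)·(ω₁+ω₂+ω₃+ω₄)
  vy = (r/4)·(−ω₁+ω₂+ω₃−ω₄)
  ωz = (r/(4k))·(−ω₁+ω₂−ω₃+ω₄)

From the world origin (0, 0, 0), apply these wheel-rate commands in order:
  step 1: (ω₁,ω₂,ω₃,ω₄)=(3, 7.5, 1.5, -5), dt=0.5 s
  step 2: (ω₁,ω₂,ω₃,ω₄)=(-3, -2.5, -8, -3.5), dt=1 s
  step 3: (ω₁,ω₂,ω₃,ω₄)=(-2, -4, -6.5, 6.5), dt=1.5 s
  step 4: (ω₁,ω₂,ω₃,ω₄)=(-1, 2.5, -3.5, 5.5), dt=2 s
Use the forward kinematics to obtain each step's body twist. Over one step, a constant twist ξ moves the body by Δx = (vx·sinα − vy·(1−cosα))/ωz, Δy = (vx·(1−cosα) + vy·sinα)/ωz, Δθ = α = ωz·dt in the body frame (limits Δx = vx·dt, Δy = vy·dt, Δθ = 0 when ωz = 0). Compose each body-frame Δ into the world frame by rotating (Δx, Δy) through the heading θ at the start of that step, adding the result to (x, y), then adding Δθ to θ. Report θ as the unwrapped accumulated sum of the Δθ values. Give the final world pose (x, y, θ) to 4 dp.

step 1: ξ=(vx,vy,ωz)=(0.0700, 0.1100, -0.0526), dt=0.5 → body Δ=(0.0357, 0.0545, -0.0263) → world pose (0.0357, 0.0545, -0.0263)
step 2: ξ=(vx,vy,ωz)=(-0.1700, -0.0400, 0.1316), dt=1.0 → body Δ=(-0.1669, -0.0511, 0.1316) → world pose (-0.1324, 0.0079, 0.1053)
step 3: ξ=(vx,vy,ωz)=(-0.0600, -0.1500, 0.2895), dt=1.5 → body Δ=(-0.0391, -0.2372, 0.4342) → world pose (-0.1464, -0.2321, 0.5395)
step 4: ξ=(vx,vy,ωz)=(0.0350, -0.0550, 0.3289), dt=2.0 → body Δ=(0.1000, -0.0800, 0.6579) → world pose (-0.0195, -0.2495, 1.1974)

(-0.0195, -0.2495, 1.1974)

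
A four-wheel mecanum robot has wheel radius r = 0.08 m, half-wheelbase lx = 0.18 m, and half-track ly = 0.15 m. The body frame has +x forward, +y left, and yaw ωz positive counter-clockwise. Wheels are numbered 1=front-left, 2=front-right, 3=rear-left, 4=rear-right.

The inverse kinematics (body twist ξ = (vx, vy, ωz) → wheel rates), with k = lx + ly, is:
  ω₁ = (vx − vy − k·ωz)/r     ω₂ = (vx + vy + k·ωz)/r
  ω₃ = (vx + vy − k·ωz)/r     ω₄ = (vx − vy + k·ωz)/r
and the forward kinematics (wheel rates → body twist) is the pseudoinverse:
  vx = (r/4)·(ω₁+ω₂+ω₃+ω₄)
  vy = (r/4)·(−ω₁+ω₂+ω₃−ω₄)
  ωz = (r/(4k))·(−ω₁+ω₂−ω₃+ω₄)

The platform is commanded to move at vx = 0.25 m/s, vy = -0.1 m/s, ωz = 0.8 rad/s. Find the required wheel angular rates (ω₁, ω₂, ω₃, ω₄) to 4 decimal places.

(1.0750, 5.1750, -1.4250, 7.6750)

k = lx + ly = 0.18 + 0.15 = 0.3300;  k·ωz = 0.3300·0.8 = 0.2640
ω₁ (FL) = (vx − vy − k·ωz)/r = 0.0860/0.08 = 1.0750
ω₂ (FR) = (vx + vy + k·ωz)/r = 0.4140/0.08 = 5.1750
ω₃ (RL) = (vx + vy − k·ωz)/r = -0.1140/0.08 = -1.4250
ω₄ (RR) = (vx − vy + k·ωz)/r = 0.6140/0.08 = 7.6750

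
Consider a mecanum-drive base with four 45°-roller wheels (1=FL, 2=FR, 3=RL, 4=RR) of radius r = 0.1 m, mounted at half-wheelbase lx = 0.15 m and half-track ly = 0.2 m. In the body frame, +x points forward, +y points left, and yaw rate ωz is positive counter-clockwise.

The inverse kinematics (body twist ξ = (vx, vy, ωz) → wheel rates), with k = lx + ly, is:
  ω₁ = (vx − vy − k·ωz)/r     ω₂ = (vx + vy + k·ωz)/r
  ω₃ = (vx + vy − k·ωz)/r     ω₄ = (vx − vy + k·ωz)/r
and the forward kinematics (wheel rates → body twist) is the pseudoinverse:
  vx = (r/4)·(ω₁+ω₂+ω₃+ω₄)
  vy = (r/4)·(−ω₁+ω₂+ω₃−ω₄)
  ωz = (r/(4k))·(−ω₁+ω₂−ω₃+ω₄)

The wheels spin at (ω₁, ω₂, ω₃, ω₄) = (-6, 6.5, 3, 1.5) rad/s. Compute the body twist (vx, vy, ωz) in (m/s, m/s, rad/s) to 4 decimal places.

(0.1250, 0.3500, 0.7857)

k = lx + ly = 0.15 + 0.2 = 0.3500
ω₁+ω₂+ω₃+ω₄ = 5.0000  →  vx = (0.1/4)·5.0000 = 0.1250
−ω₁+ω₂+ω₃−ω₄ = 14.0000  →  vy = (0.1/4)·14.0000 = 0.3500
−ω₁+ω₂−ω₃+ω₄ = 11.0000  →  ωz = (0.1/1.4000)·11.0000 = 0.7857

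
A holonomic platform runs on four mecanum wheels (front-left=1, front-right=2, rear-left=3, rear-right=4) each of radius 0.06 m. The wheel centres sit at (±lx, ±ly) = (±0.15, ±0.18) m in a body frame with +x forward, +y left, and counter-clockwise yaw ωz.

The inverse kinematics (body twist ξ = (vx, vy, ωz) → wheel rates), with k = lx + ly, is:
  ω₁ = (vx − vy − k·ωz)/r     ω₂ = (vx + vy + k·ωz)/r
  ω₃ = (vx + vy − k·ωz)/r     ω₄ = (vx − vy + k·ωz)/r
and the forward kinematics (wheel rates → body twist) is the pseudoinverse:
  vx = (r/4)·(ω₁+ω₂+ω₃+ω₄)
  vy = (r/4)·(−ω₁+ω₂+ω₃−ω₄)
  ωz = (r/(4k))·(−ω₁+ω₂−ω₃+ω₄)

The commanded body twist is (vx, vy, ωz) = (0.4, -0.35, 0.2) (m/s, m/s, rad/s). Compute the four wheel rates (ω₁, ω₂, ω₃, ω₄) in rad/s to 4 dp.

(11.4000, 1.9333, -0.2667, 13.6000)

k = lx + ly = 0.15 + 0.18 = 0.3300;  k·ωz = 0.3300·0.2 = 0.0660
ω₁ (FL) = (vx − vy − k·ωz)/r = 0.6840/0.06 = 11.4000
ω₂ (FR) = (vx + vy + k·ωz)/r = 0.1160/0.06 = 1.9333
ω₃ (RL) = (vx + vy − k·ωz)/r = -0.0160/0.06 = -0.2667
ω₄ (RR) = (vx − vy + k·ωz)/r = 0.8160/0.06 = 13.6000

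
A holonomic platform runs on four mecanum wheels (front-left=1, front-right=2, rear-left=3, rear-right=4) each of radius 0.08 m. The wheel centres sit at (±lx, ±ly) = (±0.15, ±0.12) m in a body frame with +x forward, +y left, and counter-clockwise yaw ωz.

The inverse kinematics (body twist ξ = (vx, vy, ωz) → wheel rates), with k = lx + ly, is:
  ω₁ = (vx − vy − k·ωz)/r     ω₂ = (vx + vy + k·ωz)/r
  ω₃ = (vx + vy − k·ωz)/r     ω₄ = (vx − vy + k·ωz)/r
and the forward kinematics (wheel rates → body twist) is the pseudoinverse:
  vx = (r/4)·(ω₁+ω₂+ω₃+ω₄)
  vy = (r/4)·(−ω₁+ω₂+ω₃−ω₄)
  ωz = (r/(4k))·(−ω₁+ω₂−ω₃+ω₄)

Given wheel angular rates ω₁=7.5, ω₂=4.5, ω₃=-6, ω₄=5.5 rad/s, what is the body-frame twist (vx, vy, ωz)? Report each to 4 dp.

k = lx + ly = 0.15 + 0.12 = 0.2700
ω₁+ω₂+ω₃+ω₄ = 11.5000  →  vx = (0.08/4)·11.5000 = 0.2300
−ω₁+ω₂+ω₃−ω₄ = -14.5000  →  vy = (0.08/4)·-14.5000 = -0.2900
−ω₁+ω₂−ω₃+ω₄ = 8.5000  →  ωz = (0.08/1.0800)·8.5000 = 0.6296

(0.2300, -0.2900, 0.6296)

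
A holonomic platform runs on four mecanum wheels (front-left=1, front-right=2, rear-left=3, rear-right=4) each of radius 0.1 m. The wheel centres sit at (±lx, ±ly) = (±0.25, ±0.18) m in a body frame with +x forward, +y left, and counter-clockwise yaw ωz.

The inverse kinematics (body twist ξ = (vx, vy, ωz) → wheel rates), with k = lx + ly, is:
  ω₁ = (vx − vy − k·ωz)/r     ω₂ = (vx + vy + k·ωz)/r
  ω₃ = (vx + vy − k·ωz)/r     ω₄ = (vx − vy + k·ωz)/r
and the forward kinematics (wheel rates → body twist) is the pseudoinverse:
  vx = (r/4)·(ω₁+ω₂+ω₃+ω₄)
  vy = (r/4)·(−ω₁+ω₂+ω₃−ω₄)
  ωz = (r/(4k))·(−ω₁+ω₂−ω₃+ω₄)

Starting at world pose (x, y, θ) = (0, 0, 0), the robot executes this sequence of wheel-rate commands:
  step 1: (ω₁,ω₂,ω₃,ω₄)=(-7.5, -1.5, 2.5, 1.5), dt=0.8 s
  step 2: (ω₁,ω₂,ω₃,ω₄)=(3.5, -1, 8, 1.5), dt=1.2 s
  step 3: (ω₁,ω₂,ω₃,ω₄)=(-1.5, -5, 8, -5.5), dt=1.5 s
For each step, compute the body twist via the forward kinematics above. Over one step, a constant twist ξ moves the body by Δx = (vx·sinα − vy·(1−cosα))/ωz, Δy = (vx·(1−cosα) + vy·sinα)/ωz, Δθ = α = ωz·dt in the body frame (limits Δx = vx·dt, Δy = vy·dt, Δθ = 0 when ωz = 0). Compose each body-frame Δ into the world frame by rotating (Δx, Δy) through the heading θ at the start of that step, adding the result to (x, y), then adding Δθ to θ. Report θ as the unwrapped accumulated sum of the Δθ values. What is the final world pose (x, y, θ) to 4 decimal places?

(0.5279, 0.3621, -2.0174)

step 1: ξ=(vx,vy,ωz)=(-0.1250, 0.1750, 0.2907), dt=0.8 → body Δ=(-0.1153, 0.1272, 0.2326) → world pose (-0.1153, 0.1272, 0.2326)
step 2: ξ=(vx,vy,ωz)=(0.3000, 0.0500, -0.6395), dt=1.2 → body Δ=(0.3476, -0.0772, -0.7674) → world pose (0.2407, 0.1321, -0.5349)
step 3: ξ=(vx,vy,ωz)=(-0.1000, 0.2500, -0.9884), dt=1.5 → body Δ=(0.1299, 0.3442, -1.4826) → world pose (0.5279, 0.3621, -2.0174)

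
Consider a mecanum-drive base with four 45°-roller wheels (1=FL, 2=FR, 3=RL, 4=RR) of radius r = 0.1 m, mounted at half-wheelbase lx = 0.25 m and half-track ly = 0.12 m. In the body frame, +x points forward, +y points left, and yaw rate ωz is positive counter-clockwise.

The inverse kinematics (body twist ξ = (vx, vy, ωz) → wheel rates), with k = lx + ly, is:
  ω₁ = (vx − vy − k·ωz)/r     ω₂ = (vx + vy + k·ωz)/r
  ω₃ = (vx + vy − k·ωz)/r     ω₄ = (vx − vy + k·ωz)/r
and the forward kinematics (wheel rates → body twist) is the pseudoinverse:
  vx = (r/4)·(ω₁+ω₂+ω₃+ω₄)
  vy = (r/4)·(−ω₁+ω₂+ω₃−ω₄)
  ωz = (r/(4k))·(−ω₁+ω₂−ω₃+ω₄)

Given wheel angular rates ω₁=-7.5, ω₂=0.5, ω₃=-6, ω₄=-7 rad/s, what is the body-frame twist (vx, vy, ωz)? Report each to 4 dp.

(-0.5000, 0.2250, 0.4730)

k = lx + ly = 0.25 + 0.12 = 0.3700
ω₁+ω₂+ω₃+ω₄ = -20.0000  →  vx = (0.1/4)·-20.0000 = -0.5000
−ω₁+ω₂+ω₃−ω₄ = 9.0000  →  vy = (0.1/4)·9.0000 = 0.2250
−ω₁+ω₂−ω₃+ω₄ = 7.0000  →  ωz = (0.1/1.4800)·7.0000 = 0.4730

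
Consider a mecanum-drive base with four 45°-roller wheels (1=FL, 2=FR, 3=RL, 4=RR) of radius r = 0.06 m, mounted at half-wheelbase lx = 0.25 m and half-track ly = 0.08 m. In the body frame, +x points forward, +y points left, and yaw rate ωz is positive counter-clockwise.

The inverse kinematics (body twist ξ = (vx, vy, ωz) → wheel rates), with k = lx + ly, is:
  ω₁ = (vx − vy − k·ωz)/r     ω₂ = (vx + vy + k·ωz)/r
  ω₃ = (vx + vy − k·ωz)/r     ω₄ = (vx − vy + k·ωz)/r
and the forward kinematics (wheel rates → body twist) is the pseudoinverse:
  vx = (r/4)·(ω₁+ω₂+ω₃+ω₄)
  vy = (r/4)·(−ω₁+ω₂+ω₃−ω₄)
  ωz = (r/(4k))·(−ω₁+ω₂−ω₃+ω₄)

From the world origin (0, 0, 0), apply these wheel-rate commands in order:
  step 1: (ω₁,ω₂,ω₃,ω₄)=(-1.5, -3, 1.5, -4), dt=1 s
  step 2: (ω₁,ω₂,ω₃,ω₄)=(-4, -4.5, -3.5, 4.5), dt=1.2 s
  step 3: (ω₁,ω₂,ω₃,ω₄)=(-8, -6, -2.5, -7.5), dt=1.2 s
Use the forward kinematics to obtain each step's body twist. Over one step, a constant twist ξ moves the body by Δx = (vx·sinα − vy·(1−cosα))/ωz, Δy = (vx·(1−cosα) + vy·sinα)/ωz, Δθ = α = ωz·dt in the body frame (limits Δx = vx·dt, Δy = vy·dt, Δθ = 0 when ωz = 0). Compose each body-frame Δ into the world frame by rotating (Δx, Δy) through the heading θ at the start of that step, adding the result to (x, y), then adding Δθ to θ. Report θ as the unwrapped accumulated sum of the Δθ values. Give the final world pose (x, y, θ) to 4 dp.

step 1: ξ=(vx,vy,ωz)=(-0.1050, 0.0600, -0.3182), dt=1.0 → body Δ=(-0.0938, 0.0756, -0.3182) → world pose (-0.0938, 0.0756, -0.3182)
step 2: ξ=(vx,vy,ωz)=(-0.1125, -0.1275, 0.3409), dt=1.2 → body Δ=(-0.1004, -0.1760, 0.4091) → world pose (-0.2442, -0.0602, 0.0909)
step 3: ξ=(vx,vy,ωz)=(-0.3600, 0.1050, -0.1364), dt=1.2 → body Δ=(-0.4198, 0.1607, -0.1636) → world pose (-0.6768, 0.0617, -0.0727)

(-0.6768, 0.0617, -0.0727)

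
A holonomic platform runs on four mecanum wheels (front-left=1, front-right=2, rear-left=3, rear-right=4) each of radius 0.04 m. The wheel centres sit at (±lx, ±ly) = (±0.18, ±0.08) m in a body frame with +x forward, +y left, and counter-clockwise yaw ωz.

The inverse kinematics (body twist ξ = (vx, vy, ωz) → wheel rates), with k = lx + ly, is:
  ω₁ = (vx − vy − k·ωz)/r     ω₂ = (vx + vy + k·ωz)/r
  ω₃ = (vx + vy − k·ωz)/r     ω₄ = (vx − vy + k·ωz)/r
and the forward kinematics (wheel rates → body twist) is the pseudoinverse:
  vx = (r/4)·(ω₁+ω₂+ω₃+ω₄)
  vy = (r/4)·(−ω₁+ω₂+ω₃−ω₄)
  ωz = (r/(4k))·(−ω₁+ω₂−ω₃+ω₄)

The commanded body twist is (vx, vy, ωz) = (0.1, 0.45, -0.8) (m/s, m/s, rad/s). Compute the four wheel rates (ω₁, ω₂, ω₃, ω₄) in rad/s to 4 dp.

(-3.5500, 8.5500, 18.9500, -13.9500)

k = lx + ly = 0.18 + 0.08 = 0.2600;  k·ωz = 0.2600·-0.8 = -0.2080
ω₁ (FL) = (vx − vy − k·ωz)/r = -0.1420/0.04 = -3.5500
ω₂ (FR) = (vx + vy + k·ωz)/r = 0.3420/0.04 = 8.5500
ω₃ (RL) = (vx + vy − k·ωz)/r = 0.7580/0.04 = 18.9500
ω₄ (RR) = (vx − vy + k·ωz)/r = -0.5580/0.04 = -13.9500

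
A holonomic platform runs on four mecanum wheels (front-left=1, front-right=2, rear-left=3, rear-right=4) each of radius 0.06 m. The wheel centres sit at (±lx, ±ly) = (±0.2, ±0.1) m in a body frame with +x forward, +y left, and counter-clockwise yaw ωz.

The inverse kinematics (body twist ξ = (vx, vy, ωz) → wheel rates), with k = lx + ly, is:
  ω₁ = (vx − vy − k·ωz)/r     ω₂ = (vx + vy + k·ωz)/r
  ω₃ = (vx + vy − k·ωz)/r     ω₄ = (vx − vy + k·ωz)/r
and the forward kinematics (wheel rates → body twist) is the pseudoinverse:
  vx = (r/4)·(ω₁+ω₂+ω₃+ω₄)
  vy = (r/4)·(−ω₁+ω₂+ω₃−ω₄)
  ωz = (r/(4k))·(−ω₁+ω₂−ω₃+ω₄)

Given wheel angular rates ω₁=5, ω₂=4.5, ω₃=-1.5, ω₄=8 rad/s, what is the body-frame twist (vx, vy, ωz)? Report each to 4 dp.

(0.2400, -0.1500, 0.4500)

k = lx + ly = 0.2 + 0.1 = 0.3000
ω₁+ω₂+ω₃+ω₄ = 16.0000  →  vx = (0.06/4)·16.0000 = 0.2400
−ω₁+ω₂+ω₃−ω₄ = -10.0000  →  vy = (0.06/4)·-10.0000 = -0.1500
−ω₁+ω₂−ω₃+ω₄ = 9.0000  →  ωz = (0.06/1.2000)·9.0000 = 0.4500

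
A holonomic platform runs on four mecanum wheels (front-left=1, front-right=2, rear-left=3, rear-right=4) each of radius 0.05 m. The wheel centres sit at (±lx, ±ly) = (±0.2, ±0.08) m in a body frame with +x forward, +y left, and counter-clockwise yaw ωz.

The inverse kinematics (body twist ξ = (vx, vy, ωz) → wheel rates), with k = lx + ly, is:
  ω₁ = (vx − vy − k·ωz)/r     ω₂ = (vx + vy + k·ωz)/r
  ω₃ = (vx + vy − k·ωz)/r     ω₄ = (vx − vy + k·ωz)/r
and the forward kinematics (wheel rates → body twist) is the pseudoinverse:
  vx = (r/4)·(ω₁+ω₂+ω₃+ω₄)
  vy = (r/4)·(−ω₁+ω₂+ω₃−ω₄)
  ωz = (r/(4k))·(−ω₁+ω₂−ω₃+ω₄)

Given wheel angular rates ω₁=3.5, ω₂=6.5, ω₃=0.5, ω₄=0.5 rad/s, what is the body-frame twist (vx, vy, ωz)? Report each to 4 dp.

k = lx + ly = 0.2 + 0.08 = 0.2800
ω₁+ω₂+ω₃+ω₄ = 11.0000  →  vx = (0.05/4)·11.0000 = 0.1375
−ω₁+ω₂+ω₃−ω₄ = 3.0000  →  vy = (0.05/4)·3.0000 = 0.0375
−ω₁+ω₂−ω₃+ω₄ = 3.0000  →  ωz = (0.05/1.1200)·3.0000 = 0.1339

(0.1375, 0.0375, 0.1339)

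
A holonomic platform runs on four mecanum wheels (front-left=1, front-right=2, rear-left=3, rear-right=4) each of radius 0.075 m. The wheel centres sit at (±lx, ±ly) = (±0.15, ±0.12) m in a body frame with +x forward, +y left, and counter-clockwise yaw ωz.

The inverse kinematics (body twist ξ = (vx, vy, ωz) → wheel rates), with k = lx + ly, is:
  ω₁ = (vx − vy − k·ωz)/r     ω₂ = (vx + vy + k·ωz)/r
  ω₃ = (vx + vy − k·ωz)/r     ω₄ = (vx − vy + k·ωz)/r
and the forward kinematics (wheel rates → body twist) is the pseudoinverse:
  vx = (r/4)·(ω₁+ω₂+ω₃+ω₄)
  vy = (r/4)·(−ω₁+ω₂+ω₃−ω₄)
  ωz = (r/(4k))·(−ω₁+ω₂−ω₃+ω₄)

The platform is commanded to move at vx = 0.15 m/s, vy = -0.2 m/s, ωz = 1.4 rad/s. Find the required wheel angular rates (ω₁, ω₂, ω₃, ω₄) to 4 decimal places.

(-0.3733, 4.3733, -5.7067, 9.7067)

k = lx + ly = 0.15 + 0.12 = 0.2700;  k·ωz = 0.2700·1.4 = 0.3780
ω₁ (FL) = (vx − vy − k·ωz)/r = -0.0280/0.075 = -0.3733
ω₂ (FR) = (vx + vy + k·ωz)/r = 0.3280/0.075 = 4.3733
ω₃ (RL) = (vx + vy − k·ωz)/r = -0.4280/0.075 = -5.7067
ω₄ (RR) = (vx − vy + k·ωz)/r = 0.7280/0.075 = 9.7067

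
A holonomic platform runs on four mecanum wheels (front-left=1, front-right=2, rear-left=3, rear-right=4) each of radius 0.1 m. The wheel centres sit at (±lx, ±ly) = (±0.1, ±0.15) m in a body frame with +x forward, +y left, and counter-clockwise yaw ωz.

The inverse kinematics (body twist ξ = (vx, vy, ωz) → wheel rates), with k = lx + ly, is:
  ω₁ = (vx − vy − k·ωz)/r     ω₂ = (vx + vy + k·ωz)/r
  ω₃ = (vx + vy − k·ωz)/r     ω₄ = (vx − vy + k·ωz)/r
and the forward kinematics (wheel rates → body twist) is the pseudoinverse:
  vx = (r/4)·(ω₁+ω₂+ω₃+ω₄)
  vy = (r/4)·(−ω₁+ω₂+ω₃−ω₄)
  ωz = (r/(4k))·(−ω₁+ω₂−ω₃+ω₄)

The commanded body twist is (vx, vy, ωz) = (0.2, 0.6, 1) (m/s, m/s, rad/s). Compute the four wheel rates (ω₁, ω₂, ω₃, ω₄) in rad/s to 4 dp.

(-6.5000, 10.5000, 5.5000, -1.5000)

k = lx + ly = 0.1 + 0.15 = 0.2500;  k·ωz = 0.2500·1 = 0.2500
ω₁ (FL) = (vx − vy − k·ωz)/r = -0.6500/0.1 = -6.5000
ω₂ (FR) = (vx + vy + k·ωz)/r = 1.0500/0.1 = 10.5000
ω₃ (RL) = (vx + vy − k·ωz)/r = 0.5500/0.1 = 5.5000
ω₄ (RR) = (vx − vy + k·ωz)/r = -0.1500/0.1 = -1.5000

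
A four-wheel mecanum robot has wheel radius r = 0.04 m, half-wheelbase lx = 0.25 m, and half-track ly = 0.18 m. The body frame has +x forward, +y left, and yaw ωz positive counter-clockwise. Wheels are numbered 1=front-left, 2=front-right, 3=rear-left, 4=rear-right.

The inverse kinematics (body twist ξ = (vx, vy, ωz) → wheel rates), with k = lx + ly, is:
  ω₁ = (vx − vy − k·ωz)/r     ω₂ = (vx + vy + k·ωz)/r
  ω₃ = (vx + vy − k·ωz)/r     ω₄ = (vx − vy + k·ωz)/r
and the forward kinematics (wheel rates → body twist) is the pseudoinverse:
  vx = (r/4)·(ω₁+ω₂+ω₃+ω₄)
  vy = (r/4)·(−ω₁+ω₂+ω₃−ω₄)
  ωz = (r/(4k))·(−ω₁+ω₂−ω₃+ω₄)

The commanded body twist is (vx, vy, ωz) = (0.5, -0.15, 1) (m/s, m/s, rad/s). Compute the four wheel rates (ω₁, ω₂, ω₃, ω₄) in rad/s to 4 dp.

k = lx + ly = 0.25 + 0.18 = 0.4300;  k·ωz = 0.4300·1 = 0.4300
ω₁ (FL) = (vx − vy − k·ωz)/r = 0.2200/0.04 = 5.5000
ω₂ (FR) = (vx + vy + k·ωz)/r = 0.7800/0.04 = 19.5000
ω₃ (RL) = (vx + vy − k·ωz)/r = -0.0800/0.04 = -2.0000
ω₄ (RR) = (vx − vy + k·ωz)/r = 1.0800/0.04 = 27.0000

(5.5000, 19.5000, -2.0000, 27.0000)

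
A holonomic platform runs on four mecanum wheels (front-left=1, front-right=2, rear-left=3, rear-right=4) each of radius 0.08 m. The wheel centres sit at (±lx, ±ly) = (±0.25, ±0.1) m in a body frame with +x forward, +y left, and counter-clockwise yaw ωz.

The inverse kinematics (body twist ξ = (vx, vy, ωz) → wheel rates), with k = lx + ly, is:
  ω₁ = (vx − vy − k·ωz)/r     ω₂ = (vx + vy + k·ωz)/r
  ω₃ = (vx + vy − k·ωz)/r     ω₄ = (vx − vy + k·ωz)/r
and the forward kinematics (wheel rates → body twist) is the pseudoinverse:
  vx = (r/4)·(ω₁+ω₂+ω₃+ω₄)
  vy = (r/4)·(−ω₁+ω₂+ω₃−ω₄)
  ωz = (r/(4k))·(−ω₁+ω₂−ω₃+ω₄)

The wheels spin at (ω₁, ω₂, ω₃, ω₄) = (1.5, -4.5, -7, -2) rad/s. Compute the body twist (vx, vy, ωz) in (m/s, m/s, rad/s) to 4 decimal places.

k = lx + ly = 0.25 + 0.1 = 0.3500
ω₁+ω₂+ω₃+ω₄ = -12.0000  →  vx = (0.08/4)·-12.0000 = -0.2400
−ω₁+ω₂+ω₃−ω₄ = -11.0000  →  vy = (0.08/4)·-11.0000 = -0.2200
−ω₁+ω₂−ω₃+ω₄ = -1.0000  →  ωz = (0.08/1.4000)·-1.0000 = -0.0571

(-0.2400, -0.2200, -0.0571)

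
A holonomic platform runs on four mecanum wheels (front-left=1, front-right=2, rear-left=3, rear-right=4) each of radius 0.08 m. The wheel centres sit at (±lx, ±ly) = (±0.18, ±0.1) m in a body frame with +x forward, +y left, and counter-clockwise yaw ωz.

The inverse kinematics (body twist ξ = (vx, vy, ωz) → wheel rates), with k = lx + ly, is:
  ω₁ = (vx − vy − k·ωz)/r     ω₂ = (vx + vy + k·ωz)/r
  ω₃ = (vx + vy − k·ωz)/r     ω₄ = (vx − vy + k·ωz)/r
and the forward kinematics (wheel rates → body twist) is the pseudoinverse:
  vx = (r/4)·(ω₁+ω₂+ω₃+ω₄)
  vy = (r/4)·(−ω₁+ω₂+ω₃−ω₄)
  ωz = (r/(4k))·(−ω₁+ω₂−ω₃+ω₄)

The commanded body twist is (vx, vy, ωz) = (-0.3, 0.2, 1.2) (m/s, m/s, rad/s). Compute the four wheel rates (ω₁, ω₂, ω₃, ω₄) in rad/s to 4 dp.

(-10.4500, 2.9500, -5.4500, -2.0500)

k = lx + ly = 0.18 + 0.1 = 0.2800;  k·ωz = 0.2800·1.2 = 0.3360
ω₁ (FL) = (vx − vy − k·ωz)/r = -0.8360/0.08 = -10.4500
ω₂ (FR) = (vx + vy + k·ωz)/r = 0.2360/0.08 = 2.9500
ω₃ (RL) = (vx + vy − k·ωz)/r = -0.4360/0.08 = -5.4500
ω₄ (RR) = (vx − vy + k·ωz)/r = -0.1640/0.08 = -2.0500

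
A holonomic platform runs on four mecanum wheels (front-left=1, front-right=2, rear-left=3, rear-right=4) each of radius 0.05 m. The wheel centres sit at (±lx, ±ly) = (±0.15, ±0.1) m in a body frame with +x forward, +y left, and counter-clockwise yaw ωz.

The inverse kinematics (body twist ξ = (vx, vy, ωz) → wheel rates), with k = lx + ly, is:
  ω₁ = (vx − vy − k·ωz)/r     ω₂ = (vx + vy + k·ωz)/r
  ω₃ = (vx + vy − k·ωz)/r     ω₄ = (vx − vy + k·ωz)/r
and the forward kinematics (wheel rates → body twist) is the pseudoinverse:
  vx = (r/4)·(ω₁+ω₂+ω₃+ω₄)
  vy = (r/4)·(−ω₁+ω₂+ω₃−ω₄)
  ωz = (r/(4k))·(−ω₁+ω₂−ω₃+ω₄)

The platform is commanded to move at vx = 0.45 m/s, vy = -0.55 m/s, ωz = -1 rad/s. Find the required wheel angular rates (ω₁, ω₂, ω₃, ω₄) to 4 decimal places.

k = lx + ly = 0.15 + 0.1 = 0.2500;  k·ωz = 0.2500·-1 = -0.2500
ω₁ (FL) = (vx − vy − k·ωz)/r = 1.2500/0.05 = 25.0000
ω₂ (FR) = (vx + vy + k·ωz)/r = -0.3500/0.05 = -7.0000
ω₃ (RL) = (vx + vy − k·ωz)/r = 0.1500/0.05 = 3.0000
ω₄ (RR) = (vx − vy + k·ωz)/r = 0.7500/0.05 = 15.0000

(25.0000, -7.0000, 3.0000, 15.0000)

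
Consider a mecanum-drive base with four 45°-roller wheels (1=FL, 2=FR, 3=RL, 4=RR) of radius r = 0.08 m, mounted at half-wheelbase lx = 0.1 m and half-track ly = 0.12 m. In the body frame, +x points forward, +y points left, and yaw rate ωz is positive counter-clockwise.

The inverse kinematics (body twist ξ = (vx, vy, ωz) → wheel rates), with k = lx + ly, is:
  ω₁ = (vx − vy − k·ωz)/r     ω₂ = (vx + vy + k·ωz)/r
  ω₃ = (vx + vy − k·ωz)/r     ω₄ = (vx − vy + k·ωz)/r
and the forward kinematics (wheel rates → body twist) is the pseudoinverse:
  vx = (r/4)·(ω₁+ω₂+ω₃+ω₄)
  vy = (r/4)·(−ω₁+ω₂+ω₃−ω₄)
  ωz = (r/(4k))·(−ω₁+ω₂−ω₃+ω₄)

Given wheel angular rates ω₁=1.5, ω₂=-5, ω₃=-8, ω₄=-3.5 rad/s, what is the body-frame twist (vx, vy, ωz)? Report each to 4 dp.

(-0.3000, -0.2200, -0.1818)

k = lx + ly = 0.1 + 0.12 = 0.2200
ω₁+ω₂+ω₃+ω₄ = -15.0000  →  vx = (0.08/4)·-15.0000 = -0.3000
−ω₁+ω₂+ω₃−ω₄ = -11.0000  →  vy = (0.08/4)·-11.0000 = -0.2200
−ω₁+ω₂−ω₃+ω₄ = -2.0000  →  ωz = (0.08/0.8800)·-2.0000 = -0.1818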